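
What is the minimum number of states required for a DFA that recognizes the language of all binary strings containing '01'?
Language: binary strings containing '01'
Lower bound (Myhill–Nerode): the prefixes ε, 0, 01 are pairwise distinguishable:
  ε vs 01: suffix ε distinguishes them (ε is rejected, 01 is accepted)
  0 vs 01: suffix ε distinguishes them (0 is rejected, 01 is accepted)
  ε vs 0: suffix 1 distinguishes them (ε·1 = 1 is rejected, 0·1 = 01 is accepted)
So any DFA needs at least 3 states.
Upper bound: a DFA with 3 states exists (one state per class above: 'no progress', 'last symbol 0', and 'seen 01' (accepting sink)).
Minimum states: 3

Final answer: 3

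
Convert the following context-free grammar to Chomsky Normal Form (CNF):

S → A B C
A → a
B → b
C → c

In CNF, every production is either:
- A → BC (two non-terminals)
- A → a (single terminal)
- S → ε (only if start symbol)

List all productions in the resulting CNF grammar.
The grammar has no ε-productions or unit productions to eliminate.
A → a is already in CNF (single terminal) – keep it.
B → b is already in CNF (single terminal) – keep it.
C → c is already in CNF (single terminal) – keep it.
S → A B C has 3 symbols on the right: break it into binary productions S → A X0, X0 → B C.
Resulting CNF grammar (5 productions): A → a; B → b; C → c; S → A X0; X0 → B C

Final answer: A → a; B → b; C → c; S → A X0; X0 → B C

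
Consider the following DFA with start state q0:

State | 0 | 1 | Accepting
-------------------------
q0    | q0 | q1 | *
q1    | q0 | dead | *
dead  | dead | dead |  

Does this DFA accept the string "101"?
Start in q0.
Read '1': q0 → q1
Read '0': q1 → q0
Read '1': q0 → q1
Final state q1 is accepting, so the string is accepted.

Final answer: Yes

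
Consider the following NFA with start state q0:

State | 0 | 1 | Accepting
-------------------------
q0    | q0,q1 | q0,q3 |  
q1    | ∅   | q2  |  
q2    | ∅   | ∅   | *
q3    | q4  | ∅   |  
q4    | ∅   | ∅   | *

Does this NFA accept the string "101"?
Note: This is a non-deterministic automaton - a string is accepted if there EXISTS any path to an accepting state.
Track the set of states the NFA could be in: start {q0}
Read '1': {q0} → {q0, q3}
Read '0': {q0, q3} → {q0, q1, q4}
Read '1': {q0, q1, q4} → {q0, q2, q3}
Final set {q0, q2, q3} contains accepting state(s) {q2} → accepted.

Final answer: Yes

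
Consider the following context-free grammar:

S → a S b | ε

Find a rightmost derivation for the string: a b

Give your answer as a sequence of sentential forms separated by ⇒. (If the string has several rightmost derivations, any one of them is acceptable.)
Start with S.
Step 1: the rightmost non-terminal is S; apply S → a S b:  a S b
Step 2: the rightmost non-terminal is S; apply S → ε:  a b

Final answer: S ⇒ a S b ⇒ a b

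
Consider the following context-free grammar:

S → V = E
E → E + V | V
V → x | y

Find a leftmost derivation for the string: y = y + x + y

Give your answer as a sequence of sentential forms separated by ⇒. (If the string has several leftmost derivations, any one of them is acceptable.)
Start with S.
Step 1: the leftmost non-terminal is S; apply S → V = E:  V = E
Step 2: the leftmost non-terminal is V; apply V → y:  y = E
Step 3: the leftmost non-terminal is E; apply E → E + V:  y = E + V
Step 4: the leftmost non-terminal is E; apply E → E + V:  y = E + V + V
Step 5: the leftmost non-terminal is E; apply E → V:  y = V + V + V
Step 6: the leftmost non-terminal is V; apply V → y:  y = y + V + V
Step 7: the leftmost non-terminal is V; apply V → x:  y = y + x + V
Step 8: the leftmost non-terminal is V; apply V → y:  y = y + x + y

Final answer: S ⇒ V = E ⇒ y = E ⇒ y = E + V ⇒ y = E + V + V ⇒ y = V + V + V ⇒ y = y + V + V ⇒ y = y + x + V ⇒ y = y + x + y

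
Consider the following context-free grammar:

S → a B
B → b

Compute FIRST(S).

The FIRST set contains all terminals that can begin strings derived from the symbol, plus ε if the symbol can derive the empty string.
S has the single production S → a B, whose right-hand side begins with the terminal a. So FIRST(S) = {a}.

Final answer: {a}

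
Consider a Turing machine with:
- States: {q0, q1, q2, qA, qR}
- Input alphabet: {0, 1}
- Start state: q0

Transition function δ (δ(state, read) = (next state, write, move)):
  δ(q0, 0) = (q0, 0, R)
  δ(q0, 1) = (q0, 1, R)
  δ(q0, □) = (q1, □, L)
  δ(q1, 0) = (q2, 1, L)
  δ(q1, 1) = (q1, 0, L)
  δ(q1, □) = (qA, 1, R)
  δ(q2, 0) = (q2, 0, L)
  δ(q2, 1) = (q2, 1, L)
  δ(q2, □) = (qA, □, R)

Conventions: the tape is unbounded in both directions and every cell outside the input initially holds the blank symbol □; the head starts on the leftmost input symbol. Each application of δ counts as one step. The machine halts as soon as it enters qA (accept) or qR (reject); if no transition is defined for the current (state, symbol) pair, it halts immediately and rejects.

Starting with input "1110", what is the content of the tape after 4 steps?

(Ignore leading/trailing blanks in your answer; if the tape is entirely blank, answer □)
Step 0: [q0]1110 (head at position 0)
Step 1: δ(q0, 1) = (q0, 1, R)  ⊢  1[q0]110 (head at position 1)
Step 2: δ(q0, 1) = (q0, 1, R)  ⊢  11[q0]10 (head at position 2)
Step 3: δ(q0, 1) = (q0, 1, R)  ⊢  111[q0]0 (head at position 3)
Step 4: δ(q0, 0) = (q0, 0, R)  ⊢  1110[q0]□ (head at position 4)
Tape after 4 steps (ignoring surrounding blanks): 1110

Final answer: Tape: 1110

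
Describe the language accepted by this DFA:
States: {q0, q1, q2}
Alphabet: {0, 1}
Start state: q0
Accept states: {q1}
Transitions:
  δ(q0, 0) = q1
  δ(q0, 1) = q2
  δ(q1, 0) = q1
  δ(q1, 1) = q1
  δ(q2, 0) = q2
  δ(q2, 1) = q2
Analyzing the DFA structure:
Start state: q0
Accept states: {q1}
Interpreting what each state remembers (checking against the transitions):
  q0: nothing has been read yet
  q1: the first symbol was 0
  q2: the first symbol was 1 (trap state)
  δ(q0, 0): in q0 (nothing has been read yet), after reading 0 we have: the first symbol was 0 → q1
  δ(q0, 1): in q0 (nothing has been read yet), after reading 1 we have: the first symbol was 1 (trap state) → q2
  δ(q1, 0): in q1 (the first symbol was 0), after reading 0 we have: the first symbol was 0 → q1
  δ(q1, 1): in q1 (the first symbol was 0), after reading 1 we have: the first symbol was 0 → q1
  δ(q2, 0): in q2 (the first symbol was 1 (trap state)), after reading 0 we have: the first symbol was 1 (trap state) → q2
  δ(q2, 1): in q2 (the first symbol was 1 (trap state)), after reading 1 we have: the first symbol was 1 (trap state) → q2
A string is accepted iff it ends in {q1}, i.e. the first symbol was 0.
Language: All binary strings starting with 0

Final answer: All binary strings starting with 0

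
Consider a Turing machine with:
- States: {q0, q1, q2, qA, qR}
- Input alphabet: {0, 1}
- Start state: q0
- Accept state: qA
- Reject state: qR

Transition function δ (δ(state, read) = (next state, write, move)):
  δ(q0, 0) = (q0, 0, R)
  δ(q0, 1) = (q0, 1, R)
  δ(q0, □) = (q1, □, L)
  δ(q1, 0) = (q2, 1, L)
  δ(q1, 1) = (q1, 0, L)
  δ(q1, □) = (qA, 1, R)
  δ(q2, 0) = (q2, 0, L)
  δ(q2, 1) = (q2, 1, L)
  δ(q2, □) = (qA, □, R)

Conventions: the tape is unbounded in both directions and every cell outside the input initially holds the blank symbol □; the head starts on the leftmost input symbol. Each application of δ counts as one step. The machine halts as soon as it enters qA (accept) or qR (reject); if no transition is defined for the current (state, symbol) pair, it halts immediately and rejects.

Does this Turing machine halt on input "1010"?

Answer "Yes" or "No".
Step 0: [q0]1010 (head at position 0)
Step 1: δ(q0, 1) = (q0, 1, R)  ⊢  1[q0]010 (head at position 1)
Step 2: δ(q0, 0) = (q0, 0, R)  ⊢  10[q0]10 (head at position 2)
Step 3: δ(q0, 1) = (q0, 1, R)  ⊢  101[q0]0 (head at position 3)
Step 4: δ(q0, 0) = (q0, 0, R)  ⊢  1010[q0]□ (head at position 4)
Step 5: δ(q0, □) = (q1, □, L)  ⊢  101[q1]0□ (head at position 3)
Step 6: δ(q1, 0) = (q2, 1, L)  ⊢  10[q2]11□ (head at position 2)
Step 7: δ(q2, 1) = (q2, 1, L)  ⊢  1[q2]011□ (head at position 1)
Step 8: δ(q2, 0) = (q2, 0, L)  ⊢  [q2]1011□ (head at position 0)
Step 9: δ(q2, 1) = (q2, 1, L)  ⊢  [q2]□1011□ (head at position -1)
Step 10: δ(q2, □) = (qA, □, R)  ⊢  □[qA]1011□ (head at position 0)
The machine is in qA, so it halts and accepts.
It halts after 10 steps.

Final answer: Yes - halts after 10 steps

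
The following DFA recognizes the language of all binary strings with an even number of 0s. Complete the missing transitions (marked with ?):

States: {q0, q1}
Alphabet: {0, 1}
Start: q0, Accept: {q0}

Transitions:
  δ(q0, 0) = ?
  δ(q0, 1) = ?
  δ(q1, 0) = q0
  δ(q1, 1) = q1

What each state remembers (consistent with the given transitions and accept states):
  q0: an even number of 0s has been read so far
  q1: an odd number of 0s has been read so far
Filling in the missing entries:
  δ(q0, 0): in q0 (an even number of 0s has been read so far), after reading 0 we have: an odd number of 0s has been read so far → q1
  δ(q0, 1): in q0 (an even number of 0s has been read so far), after reading 1 we have: an even number of 0s has been read so far → q0

Final answer: δ(q0, 0) = q1; δ(q0, 1) = q0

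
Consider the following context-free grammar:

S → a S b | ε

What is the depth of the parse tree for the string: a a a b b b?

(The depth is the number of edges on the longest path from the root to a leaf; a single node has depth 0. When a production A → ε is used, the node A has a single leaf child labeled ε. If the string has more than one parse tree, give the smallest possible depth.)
The only parse tree applies S → a S b 3 times (once per matching a…b pair) and then S → ε.
The S nodes sit at depths 0, 1, …, 3; the innermost S (depth 3) has the single child ε at depth 4.
The terminal leaves a, b are at depths 1..3, so the longest root-to-leaf path is S → S → … → S → ε with 4 edges.
Depth = 4.

Final answer: 4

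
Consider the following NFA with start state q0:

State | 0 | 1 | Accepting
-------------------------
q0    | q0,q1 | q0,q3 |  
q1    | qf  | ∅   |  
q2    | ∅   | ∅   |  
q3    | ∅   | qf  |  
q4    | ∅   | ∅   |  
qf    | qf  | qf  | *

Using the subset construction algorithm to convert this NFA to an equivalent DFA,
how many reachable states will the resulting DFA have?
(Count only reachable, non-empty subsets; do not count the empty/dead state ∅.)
Start subset: {q0}
{q0}: on 0 → {q0, q1}, on 1 → {q0, q3}
{q0, q1}: on 0 → {q0, q1, qf}, on 1 → {q0, q3}
{q0, q3}: on 0 → {q0, q1}, on 1 → {q0, q3, qf}
{q0, q1, qf}: on 0 → {q0, q1, qf}, on 1 → {q0, q3, qf}
{q0, q3, qf}: on 0 → {q0, q1, qf}, on 1 → {q0, q3, qf}
Reachable non-empty subsets: {q0}, {q0, q1}, {q0, q3}, {q0, q1, qf}, {q0, q3, qf} — 5 in total.

Final answer: 5 states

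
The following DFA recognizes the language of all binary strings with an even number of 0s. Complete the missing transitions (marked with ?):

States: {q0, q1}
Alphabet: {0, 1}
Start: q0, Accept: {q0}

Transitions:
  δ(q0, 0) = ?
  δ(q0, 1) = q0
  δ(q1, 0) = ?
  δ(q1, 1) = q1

What each state remembers (consistent with the given transitions and accept states):
  q0: an even number of 0s has been read so far
  q1: an odd number of 0s has been read so far
Filling in the missing entries:
  δ(q0, 0): in q0 (an even number of 0s has been read so far), after reading 0 we have: an odd number of 0s has been read so far → q1
  δ(q1, 0): in q1 (an odd number of 0s has been read so far), after reading 0 we have: an even number of 0s has been read so far → q0

Final answer: δ(q0, 0) = q1; δ(q1, 0) = q0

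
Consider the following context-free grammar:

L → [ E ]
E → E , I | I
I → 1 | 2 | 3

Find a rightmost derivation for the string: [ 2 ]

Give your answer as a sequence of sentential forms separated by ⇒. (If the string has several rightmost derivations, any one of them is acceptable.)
Start with L.
Step 1: the rightmost non-terminal is L; apply L → [ E ]:  [ E ]
Step 2: the rightmost non-terminal is E; apply E → I:  [ I ]
Step 3: the rightmost non-terminal is I; apply I → 2:  [ 2 ]

Final answer: L ⇒ [ E ] ⇒ [ I ] ⇒ [ 2 ]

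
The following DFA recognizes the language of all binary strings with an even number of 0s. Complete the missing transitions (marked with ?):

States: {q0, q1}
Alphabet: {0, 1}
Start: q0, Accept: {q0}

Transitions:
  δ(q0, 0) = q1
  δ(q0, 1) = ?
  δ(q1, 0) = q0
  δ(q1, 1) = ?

What each state remembers (consistent with the given transitions and accept states):
  q0: an even number of 0s has been read so far
  q1: an odd number of 0s has been read so far
Filling in the missing entries:
  δ(q0, 1): in q0 (an even number of 0s has been read so far), after reading 1 we have: an even number of 0s has been read so far → q0
  δ(q1, 1): in q1 (an odd number of 0s has been read so far), after reading 1 we have: an odd number of 0s has been read so far → q1

Final answer: δ(q0, 1) = q0; δ(q1, 1) = q1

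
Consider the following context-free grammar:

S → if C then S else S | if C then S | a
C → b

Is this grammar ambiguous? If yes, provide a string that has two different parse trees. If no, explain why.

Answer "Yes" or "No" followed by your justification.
The 'dangling else' can attach to either if. Two leftmost derivations of  if b then if b then a else a:
  (1) S ⇒ if C then S else S ⇒ if b then S else S ⇒ if b then if C then S else S ⇒ if b then if b then S else S ⇒ if b then if b then a else S ⇒ if b then if b then a else a   (else belongs to the outer if)
  (2) S ⇒ if C then S ⇒ if b then S ⇒ if b then if C then S else S ⇒ if b then if b then S else S ⇒ if b then if b then a else S ⇒ if b then if b then a else a   (else belongs to the inner if)
Two distinct parse trees for the same string, so the grammar is ambiguous.

Final answer: Yes - the string 'if b then if b then a else a' has two distinct leftmost derivations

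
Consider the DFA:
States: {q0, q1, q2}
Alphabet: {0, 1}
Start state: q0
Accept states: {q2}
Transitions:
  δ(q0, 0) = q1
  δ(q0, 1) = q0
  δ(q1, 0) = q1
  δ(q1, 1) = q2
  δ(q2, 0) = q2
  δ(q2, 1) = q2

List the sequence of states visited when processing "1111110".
Starting at q0
Read '1': q0 -> q0
Read '1': q0 -> q0
Read '1': q0 -> q0
Read '1': q0 -> q0
Read '1': q0 -> q0
Read '1': q0 -> q0
Read '0': q0 -> q1

Final answer: q0 -> q0 -> q0 -> q0 -> q0 -> q0 -> q0 -> q1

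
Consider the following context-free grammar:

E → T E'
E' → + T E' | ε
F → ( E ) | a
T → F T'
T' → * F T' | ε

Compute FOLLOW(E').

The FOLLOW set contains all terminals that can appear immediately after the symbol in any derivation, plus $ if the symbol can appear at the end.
Useful FIRST sets: FIRST(E') = {+, ε}, FIRST(T') = {*, ε} (both E' and T' are nullable).
FOLLOW(E): E is the start symbol → $; E appears in F → ( E ) followed by ')' → FOLLOW(E) = {), $}.
FOLLOW(E'): E' appears at the right end of E → T E' and of E' → + T E', so FOLLOW(E') ⊇ FOLLOW(E) (the second occurrence adds nothing new). FOLLOW(E') = {), $}.

Final answer: {$, )}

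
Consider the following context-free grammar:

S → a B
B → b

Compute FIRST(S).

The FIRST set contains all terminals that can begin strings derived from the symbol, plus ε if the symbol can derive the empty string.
S has the single production S → a B, whose right-hand side begins with the terminal a. So FIRST(S) = {a}.

Final answer: {a}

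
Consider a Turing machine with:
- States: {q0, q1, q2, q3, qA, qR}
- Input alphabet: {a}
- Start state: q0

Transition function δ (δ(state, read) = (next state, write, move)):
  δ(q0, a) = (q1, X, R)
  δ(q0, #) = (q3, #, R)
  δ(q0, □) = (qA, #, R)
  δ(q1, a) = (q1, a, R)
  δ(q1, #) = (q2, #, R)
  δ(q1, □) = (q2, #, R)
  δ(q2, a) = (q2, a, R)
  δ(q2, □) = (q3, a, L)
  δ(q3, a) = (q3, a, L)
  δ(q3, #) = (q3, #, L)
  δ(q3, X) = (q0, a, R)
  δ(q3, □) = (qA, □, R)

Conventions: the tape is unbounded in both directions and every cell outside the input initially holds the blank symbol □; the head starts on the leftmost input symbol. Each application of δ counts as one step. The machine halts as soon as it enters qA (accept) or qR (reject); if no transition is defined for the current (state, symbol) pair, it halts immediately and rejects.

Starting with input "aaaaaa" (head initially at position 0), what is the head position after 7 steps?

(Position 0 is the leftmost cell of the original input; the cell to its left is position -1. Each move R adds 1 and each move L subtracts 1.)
Step 0: [q0]aaaaaa (head at position 0)
Step 1: δ(q0, a) = (q1, X, R)  ⊢  X[q1]aaaaa (head at position 1)
Step 2: δ(q1, a) = (q1, a, R)  ⊢  Xa[q1]aaaa (head at position 2)
Step 3: δ(q1, a) = (q1, a, R)  ⊢  Xaa[q1]aaa (head at position 3)
Step 4: δ(q1, a) = (q1, a, R)  ⊢  Xaaa[q1]aa (head at position 4)
Step 5: δ(q1, a) = (q1, a, R)  ⊢  Xaaaa[q1]a (head at position 5)
Step 6: δ(q1, a) = (q1, a, R)  ⊢  Xaaaaa[q1]□ (head at position 6)
Step 7: δ(q1, □) = (q2, #, R)  ⊢  Xaaaaa#[q2]□ (head at position 7)
Head position after 7 steps: 7

Final answer: Position 7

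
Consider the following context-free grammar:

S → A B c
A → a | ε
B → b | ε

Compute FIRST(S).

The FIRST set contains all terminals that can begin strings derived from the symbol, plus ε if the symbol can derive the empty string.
FIRST(A) = {a, ε} (A → a | ε) and FIRST(B) = {b, ε} (B → b | ε).
For S → A B c: add FIRST(A) minus ε = {a}; A is nullable, so also add FIRST(B) minus ε = {b}; B is nullable too, so also add FIRST(c) = {c}. The terminal c is never erased, so S is not nullable and ε is not included.
FIRST(S) = {a, b, c}.

Final answer: {a, b, c}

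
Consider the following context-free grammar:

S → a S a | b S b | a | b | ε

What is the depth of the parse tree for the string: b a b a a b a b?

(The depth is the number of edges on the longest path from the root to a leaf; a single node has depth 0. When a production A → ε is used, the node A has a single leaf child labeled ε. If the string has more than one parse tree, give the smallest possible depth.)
The string has even length 8, so its (unique) parse tree peels off matching outer symbols: S → b S b, S → a S a, S → b S b, S → a S a, and finally S → ε for the empty middle.
The S nodes are at depths 0..4; the ε leaf under the innermost S is at depth 5 (terminal leaves are at depths 1..4).
Depth = 5.

Final answer: 5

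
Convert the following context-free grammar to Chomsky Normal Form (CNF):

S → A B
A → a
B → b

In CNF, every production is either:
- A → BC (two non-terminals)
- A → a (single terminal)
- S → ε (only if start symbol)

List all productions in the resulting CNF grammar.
The grammar has no ε-productions or unit productions to eliminate.
S → A B is already in CNF (two non-terminals) – keep it.
A → a is already in CNF (single terminal) – keep it.
B → b is already in CNF (single terminal) – keep it.
Resulting CNF grammar (3 productions): A → a; B → b; S → A B

Final answer: A → a; B → b; S → A B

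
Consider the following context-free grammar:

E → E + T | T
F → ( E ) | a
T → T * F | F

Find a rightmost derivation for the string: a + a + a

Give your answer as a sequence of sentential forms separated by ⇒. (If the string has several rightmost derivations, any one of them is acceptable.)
Start with E.
Step 1: the rightmost non-terminal is E; apply E → E + T:  E + T
Step 2: the rightmost non-terminal is T; apply T → F:  E + F
Step 3: the rightmost non-terminal is F; apply F → a:  E + a
Step 4: the rightmost non-terminal is E; apply E → E + T:  E + T + a
Step 5: the rightmost non-terminal is T; apply T → F:  E + F + a
Step 6: the rightmost non-terminal is F; apply F → a:  E + a + a
Step 7: the rightmost non-terminal is E; apply E → T:  T + a + a
Step 8: the rightmost non-terminal is T; apply T → F:  F + a + a
Step 9: the rightmost non-terminal is F; apply F → a:  a + a + a

Final answer: E ⇒ E + T ⇒ E + F ⇒ E + a ⇒ E + T + a ⇒ E + F + a ⇒ E + a + a ⇒ T + a + a ⇒ F + a + a ⇒ a + a + a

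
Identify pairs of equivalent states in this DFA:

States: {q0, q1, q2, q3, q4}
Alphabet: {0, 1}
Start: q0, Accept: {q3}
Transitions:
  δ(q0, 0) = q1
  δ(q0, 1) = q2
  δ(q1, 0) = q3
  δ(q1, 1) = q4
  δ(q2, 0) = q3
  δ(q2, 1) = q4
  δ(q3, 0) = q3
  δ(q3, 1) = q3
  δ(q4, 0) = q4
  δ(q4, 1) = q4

Using the table-filling algorithm:
Round 0 – mark pairs where exactly one state is accepting: (q0,q3), (q1,q3), (q2,q3), (q3,q4)
Round 1 – newly marked: (q0,q1) [on 0: q1 vs q3, already marked]; (q0,q2) [on 0: q1 vs q3, already marked]; (q1,q4) [on 0: q3 vs q4, already marked]; (q2,q4) [on 0: q3 vs q4, already marked]
Round 2 – newly marked: (q0,q4) [on 0: q1 vs q4, already marked]
No further pairs can be marked.
(q1, q2) unmarked: δ(q1,0)=q3, δ(q2,0)=q3; δ(q1,1)=q4, δ(q2,1)=q4 → equivalent
Equivalent pairs: (q1, q2)

Final answer: Equivalent pairs: (q1, q2)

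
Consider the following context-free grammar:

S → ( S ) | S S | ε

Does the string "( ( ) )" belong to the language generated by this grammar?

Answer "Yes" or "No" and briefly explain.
A derivation exists: S ⇒ ( S ) ⇒ ( ( S ) ) ⇒ ( ( ) ) (using S → ( S ) twice, then S → ε).

Final answer: Yes - a valid derivation exists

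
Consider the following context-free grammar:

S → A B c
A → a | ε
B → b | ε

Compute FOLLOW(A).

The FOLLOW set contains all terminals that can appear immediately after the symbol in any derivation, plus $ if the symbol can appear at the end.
A occurs in S → A B c followed by B c. Add FIRST(B) minus ε = {b}; B is nullable (B → ε), so what follows B can also follow A: the terminal c. FOLLOW(A) = {b, c}.

Final answer: {b, c}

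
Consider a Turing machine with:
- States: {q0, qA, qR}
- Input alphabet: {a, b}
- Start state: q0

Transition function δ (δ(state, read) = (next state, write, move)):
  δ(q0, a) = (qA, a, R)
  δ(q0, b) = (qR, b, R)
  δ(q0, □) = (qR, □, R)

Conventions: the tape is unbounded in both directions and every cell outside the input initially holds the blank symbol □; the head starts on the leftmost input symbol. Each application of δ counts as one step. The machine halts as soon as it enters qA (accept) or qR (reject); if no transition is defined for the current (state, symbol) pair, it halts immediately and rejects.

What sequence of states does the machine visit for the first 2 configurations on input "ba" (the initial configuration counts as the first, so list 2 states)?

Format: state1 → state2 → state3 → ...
Step 0: [q0]ba (head at position 0)
Step 1: δ(q0, b) = (qR, b, R)  ⊢  b[qR]a (head at position 1)
Reading off the states of these 2 configurations: q0 → qR

Final answer: q0 → qR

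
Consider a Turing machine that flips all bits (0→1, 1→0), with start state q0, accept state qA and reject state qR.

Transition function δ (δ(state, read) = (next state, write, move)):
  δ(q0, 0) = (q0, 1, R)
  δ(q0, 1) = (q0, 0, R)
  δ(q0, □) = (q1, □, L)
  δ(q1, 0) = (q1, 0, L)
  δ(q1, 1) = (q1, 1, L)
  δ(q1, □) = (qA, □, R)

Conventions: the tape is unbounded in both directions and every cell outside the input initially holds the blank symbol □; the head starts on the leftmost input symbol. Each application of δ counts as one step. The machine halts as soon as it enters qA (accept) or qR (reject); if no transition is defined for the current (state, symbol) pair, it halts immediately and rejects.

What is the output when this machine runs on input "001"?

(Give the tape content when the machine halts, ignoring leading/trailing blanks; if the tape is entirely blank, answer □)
Step 0: [q0]001 (head at position 0)
Step 1: δ(q0, 0) = (q0, 1, R)  ⊢  1[q0]01 (head at position 1)
Step 2: δ(q0, 0) = (q0, 1, R)  ⊢  11[q0]1 (head at position 2)
Step 3: δ(q0, 1) = (q0, 0, R)  ⊢  110[q0]□ (head at position 3)
Step 4: δ(q0, □) = (q1, □, L)  ⊢  11[q1]0□ (head at position 2)
Step 5: δ(q1, 0) = (q1, 0, L)  ⊢  1[q1]10□ (head at position 1)
Step 6: δ(q1, 1) = (q1, 1, L)  ⊢  [q1]110□ (head at position 0)
Step 7: δ(q1, 1) = (q1, 1, L)  ⊢  [q1]□110□ (head at position -1)
Step 8: δ(q1, □) = (qA, □, R)  ⊢  □[qA]110□ (head at position 0)
The machine is in qA, so it halts and accepts.
Tape content when halted (ignoring surrounding blanks): 110

Final answer: Output: 110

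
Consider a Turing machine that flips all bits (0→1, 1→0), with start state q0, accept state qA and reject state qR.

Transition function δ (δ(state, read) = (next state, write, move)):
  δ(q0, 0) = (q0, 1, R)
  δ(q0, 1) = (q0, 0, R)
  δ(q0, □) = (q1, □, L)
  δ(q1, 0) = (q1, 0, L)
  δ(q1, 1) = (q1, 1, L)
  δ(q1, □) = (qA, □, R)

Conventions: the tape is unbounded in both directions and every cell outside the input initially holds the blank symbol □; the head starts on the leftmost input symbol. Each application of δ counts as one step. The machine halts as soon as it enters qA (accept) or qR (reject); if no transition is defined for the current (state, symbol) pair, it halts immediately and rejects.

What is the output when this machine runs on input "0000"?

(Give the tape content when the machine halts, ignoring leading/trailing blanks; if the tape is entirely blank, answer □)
Step 0: [q0]0000 (head at position 0)
Step 1: δ(q0, 0) = (q0, 1, R)  ⊢  1[q0]000 (head at position 1)
Step 2: δ(q0, 0) = (q0, 1, R)  ⊢  11[q0]00 (head at position 2)
Step 3: δ(q0, 0) = (q0, 1, R)  ⊢  111[q0]0 (head at position 3)
Step 4: δ(q0, 0) = (q0, 1, R)  ⊢  1111[q0]□ (head at position 4)
Step 5: δ(q0, □) = (q1, □, L)  ⊢  111[q1]1□ (head at position 3)
Step 6: δ(q1, 1) = (q1, 1, L)  ⊢  11[q1]11□ (head at position 2)
Step 7: δ(q1, 1) = (q1, 1, L)  ⊢  1[q1]111□ (head at position 1)
Step 8: δ(q1, 1) = (q1, 1, L)  ⊢  [q1]1111□ (head at position 0)
Step 9: δ(q1, 1) = (q1, 1, L)  ⊢  [q1]□1111□ (head at position -1)
Step 10: δ(q1, □) = (qA, □, R)  ⊢  □[qA]1111□ (head at position 0)
The machine is in qA, so it halts and accepts.
Tape content when halted (ignoring surrounding blanks): 1111

Final answer: Output: 1111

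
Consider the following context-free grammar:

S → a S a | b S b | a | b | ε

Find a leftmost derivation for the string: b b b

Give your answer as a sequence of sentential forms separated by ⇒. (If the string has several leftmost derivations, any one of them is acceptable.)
Start with S.
Step 1: the leftmost non-terminal is S; apply S → b S b:  b S b
Step 2: the leftmost non-terminal is S; apply S → b:  b b b

Final answer: S ⇒ b S b ⇒ b b b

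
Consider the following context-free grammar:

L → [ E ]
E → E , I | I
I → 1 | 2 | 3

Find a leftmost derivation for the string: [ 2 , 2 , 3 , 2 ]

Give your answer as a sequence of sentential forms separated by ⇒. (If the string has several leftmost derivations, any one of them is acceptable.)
Start with L.
Step 1: the leftmost non-terminal is L; apply L → [ E ]:  [ E ]
Step 2: the leftmost non-terminal is E; apply E → E , I:  [ E , I ]
Step 3: the leftmost non-terminal is E; apply E → E , I:  [ E , I , I ]
Step 4: the leftmost non-terminal is E; apply E → E , I:  [ E , I , I , I ]
Step 5: the leftmost non-terminal is E; apply E → I:  [ I , I , I , I ]
Step 6: the leftmost non-terminal is I; apply I → 2:  [ 2 , I , I , I ]
Step 7: the leftmost non-terminal is I; apply I → 2:  [ 2 , 2 , I , I ]
Step 8: the leftmost non-terminal is I; apply I → 3:  [ 2 , 2 , 3 , I ]
Step 9: the leftmost non-terminal is I; apply I → 2:  [ 2 , 2 , 3 , 2 ]

Final answer: L ⇒ [ E ] ⇒ [ E , I ] ⇒ [ E , I , I ] ⇒ [ E , I , I , I ] ⇒ [ I , I , I , I ] ⇒ [ 2 , I , I , I ] ⇒ [ 2 , 2 , I , I ] ⇒ [ 2 , 2 , 3 , I ] ⇒ [ 2 , 2 , 3 , 2 ]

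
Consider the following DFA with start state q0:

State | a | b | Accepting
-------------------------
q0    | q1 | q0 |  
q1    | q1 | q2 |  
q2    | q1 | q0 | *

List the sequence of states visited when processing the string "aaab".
q0 → q1 → q1 → q1 → q2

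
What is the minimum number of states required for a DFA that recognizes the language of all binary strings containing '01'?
Language: binary strings containing '01'
Lower bound (Myhill–Nerode): the prefixes ε, 0, 01 are pairwise distinguishable:
  ε vs 01: suffix ε distinguishes them (ε is rejected, 01 is accepted)
  0 vs 01: suffix ε distinguishes them (0 is rejected, 01 is accepted)
  ε vs 0: suffix 1 distinguishes them (ε·1 = 1 is rejected, 0·1 = 01 is accepted)
So any DFA needs at least 3 states.
Upper bound: a DFA with 3 states exists (one state per class above: 'no progress', 'last symbol 0', and 'seen 01' (accepting sink)).
Minimum states: 3

Final answer: 3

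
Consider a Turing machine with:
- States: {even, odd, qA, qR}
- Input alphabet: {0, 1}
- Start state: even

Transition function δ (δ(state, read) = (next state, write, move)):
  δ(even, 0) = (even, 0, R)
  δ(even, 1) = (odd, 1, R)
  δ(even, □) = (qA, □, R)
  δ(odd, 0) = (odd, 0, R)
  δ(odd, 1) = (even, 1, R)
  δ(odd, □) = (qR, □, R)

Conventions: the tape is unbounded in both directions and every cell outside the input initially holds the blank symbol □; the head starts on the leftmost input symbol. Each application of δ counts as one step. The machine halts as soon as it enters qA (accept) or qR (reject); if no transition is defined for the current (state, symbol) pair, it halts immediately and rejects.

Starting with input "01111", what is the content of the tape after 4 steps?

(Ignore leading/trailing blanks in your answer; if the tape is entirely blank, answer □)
Step 0: [even]01111 (head at position 0)
Step 1: δ(even, 0) = (even, 0, R)  ⊢  0[even]1111 (head at position 1)
Step 2: δ(even, 1) = (odd, 1, R)  ⊢  01[odd]111 (head at position 2)
Step 3: δ(odd, 1) = (even, 1, R)  ⊢  011[even]11 (head at position 3)
Step 4: δ(even, 1) = (odd, 1, R)  ⊢  0111[odd]1 (head at position 4)
Tape after 4 steps (ignoring surrounding blanks): 01111

Final answer: Tape: 01111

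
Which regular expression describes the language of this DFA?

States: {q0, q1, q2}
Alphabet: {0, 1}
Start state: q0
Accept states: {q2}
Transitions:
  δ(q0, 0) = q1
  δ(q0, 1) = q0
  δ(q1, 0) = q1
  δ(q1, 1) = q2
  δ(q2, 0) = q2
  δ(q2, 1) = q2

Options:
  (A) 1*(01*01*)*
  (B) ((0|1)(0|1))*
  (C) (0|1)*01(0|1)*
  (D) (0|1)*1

Testing sample strings against the DFA:
  '101' -> accepted
  '1000' -> rejected
  '11001' -> accepted
  '10' -> rejected
Checking each option for a counterexample:
  (A) 1*(01*01*)*: ε is rejected by the DFA but matches the regex → eliminated
  (B) ((0|1)(0|1))*: ε is rejected by the DFA but matches the regex → eliminated
  (C) (0|1)*01(0|1)*: agrees with the DFA on all strings of length ≤ 4
  (D) (0|1)*1: '1' is rejected by the DFA but matches the regex → eliminated
Only (C) (0|1)*01(0|1)* is consistent with the DFA.

Final answer: (C) (0|1)*01(0|1)*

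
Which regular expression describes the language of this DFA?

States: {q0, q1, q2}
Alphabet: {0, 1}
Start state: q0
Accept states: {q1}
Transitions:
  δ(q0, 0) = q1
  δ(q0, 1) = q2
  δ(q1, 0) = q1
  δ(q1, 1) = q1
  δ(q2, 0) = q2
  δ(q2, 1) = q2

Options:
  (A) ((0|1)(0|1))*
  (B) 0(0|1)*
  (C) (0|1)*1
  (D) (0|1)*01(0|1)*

Testing sample strings against the DFA:
  '100' -> rejected
  '01010' -> accepted
  '001' -> accepted
  '1111' -> rejected
Checking each option for a counterexample:
  (A) ((0|1)(0|1))*: ε is rejected by the DFA but matches the regex → eliminated
  (B) 0(0|1)*: agrees with the DFA on all strings of length ≤ 4
  (C) (0|1)*1: '0' is accepted by the DFA but does not match the regex → eliminated
  (D) (0|1)*01(0|1)*: '0' is accepted by the DFA but does not match the regex → eliminated
Only (B) 0(0|1)* is consistent with the DFA.

Final answer: (B) 0(0|1)*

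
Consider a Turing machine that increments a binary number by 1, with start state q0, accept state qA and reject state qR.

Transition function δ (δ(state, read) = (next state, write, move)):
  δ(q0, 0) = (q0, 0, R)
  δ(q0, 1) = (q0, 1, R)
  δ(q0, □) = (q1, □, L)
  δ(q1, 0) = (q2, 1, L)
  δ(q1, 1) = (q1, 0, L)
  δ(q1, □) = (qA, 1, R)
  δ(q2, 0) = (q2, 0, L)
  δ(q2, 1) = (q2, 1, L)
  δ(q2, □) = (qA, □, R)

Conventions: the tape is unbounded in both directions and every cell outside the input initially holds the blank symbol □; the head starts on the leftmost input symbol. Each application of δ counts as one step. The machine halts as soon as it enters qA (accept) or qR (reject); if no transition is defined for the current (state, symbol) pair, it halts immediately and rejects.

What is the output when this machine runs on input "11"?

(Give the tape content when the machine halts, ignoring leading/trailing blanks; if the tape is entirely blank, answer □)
Step 0: [q0]11 (head at position 0)
Step 1: δ(q0, 1) = (q0, 1, R)  ⊢  1[q0]1 (head at position 1)
Step 2: δ(q0, 1) = (q0, 1, R)  ⊢  11[q0]□ (head at position 2)
Step 3: δ(q0, □) = (q1, □, L)  ⊢  1[q1]1□ (head at position 1)
Step 4: δ(q1, 1) = (q1, 0, L)  ⊢  [q1]10□ (head at position 0)
Step 5: δ(q1, 1) = (q1, 0, L)  ⊢  [q1]□00□ (head at position -1)
Step 6: δ(q1, □) = (qA, 1, R)  ⊢  1[qA]00□ (head at position 0)
The machine is in qA, so it halts and accepts.
Tape content when halted (ignoring surrounding blanks): 100

Final answer: Output: 100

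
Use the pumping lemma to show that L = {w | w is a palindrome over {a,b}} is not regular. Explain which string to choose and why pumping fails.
Language: L = {w | w is a palindrome over {a,b}} (strings that read the same forwards and backwards)
Step 1: Assume for contradiction that L is regular, with pumping length p.
Step 2: Choose s = a^p b a^p. Then s ∈ L (it reads the same forwards and backwards) and |s| ≥ p.
Step 3: Consider any decomposition s = xyz with |xy| ≤ p and |y| > 0. Since |xy| ≤ p and the first p symbols of s are all a's, y = a^k for some k with 1 ≤ k ≤ p.
Step 4: Pumping up (i = 2): xy²z = a^(p+k) b a^p. Its reverse is a^p b a^(p+k) ≠ a^(p+k) b a^p (the single b is no longer in the middle), so xy²z is not a palindrome and xy²z ∉ L.
This contradicts the pumping lemma, so L is not regular.

Final answer: Choose s = a^p b a^p. Since |xy| ≤ p, y = a^k with k ≥ 1. Then xy²z = a^(p+k) b a^p is not a palindrome, so ∉ L.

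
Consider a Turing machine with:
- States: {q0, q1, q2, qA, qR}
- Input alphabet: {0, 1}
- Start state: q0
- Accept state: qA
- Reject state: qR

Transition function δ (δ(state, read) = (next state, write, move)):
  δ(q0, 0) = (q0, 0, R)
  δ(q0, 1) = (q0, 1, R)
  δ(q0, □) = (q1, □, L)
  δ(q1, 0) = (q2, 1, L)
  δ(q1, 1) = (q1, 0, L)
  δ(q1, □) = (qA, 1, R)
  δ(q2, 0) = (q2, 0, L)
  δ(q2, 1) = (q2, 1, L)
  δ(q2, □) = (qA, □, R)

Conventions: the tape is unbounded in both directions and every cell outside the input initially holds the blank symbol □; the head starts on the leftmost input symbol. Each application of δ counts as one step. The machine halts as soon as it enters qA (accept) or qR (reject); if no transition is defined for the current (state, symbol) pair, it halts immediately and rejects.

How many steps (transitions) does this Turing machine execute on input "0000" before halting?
Step 0: [q0]0000 (head at position 0)
Step 1: δ(q0, 0) = (q0, 0, R)  ⊢  0[q0]000 (head at position 1)
Step 2: δ(q0, 0) = (q0, 0, R)  ⊢  00[q0]00 (head at position 2)
Step 3: δ(q0, 0) = (q0, 0, R)  ⊢  000[q0]0 (head at position 3)
Step 4: δ(q0, 0) = (q0, 0, R)  ⊢  0000[q0]□ (head at position 4)
Step 5: δ(q0, □) = (q1, □, L)  ⊢  000[q1]0□ (head at position 3)
Step 6: δ(q1, 0) = (q2, 1, L)  ⊢  00[q2]01□ (head at position 2)
Step 7: δ(q2, 0) = (q2, 0, L)  ⊢  0[q2]001□ (head at position 1)
Step 8: δ(q2, 0) = (q2, 0, L)  ⊢  [q2]0001□ (head at position 0)
Step 9: δ(q2, 0) = (q2, 0, L)  ⊢  [q2]□0001□ (head at position -1)
Step 10: δ(q2, □) = (qA, □, R)  ⊢  □[qA]0001□ (head at position 0)
The machine is in qA, so it halts and accepts.
Number of transitions executed: 10.

Final answer: 10 steps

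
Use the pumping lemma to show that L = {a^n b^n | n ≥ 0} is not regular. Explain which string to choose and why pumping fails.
Language: L = {a^n b^n | n ≥ 0} (equal numbers of a's followed by b's)
Step 1: Assume for contradiction that L is regular, with pumping length p.
Step 2: Choose s = a^p b^p. Then s ∈ L (it has p a's followed by p b's) and |s| ≥ p.
Step 3: Consider any decomposition s = xyz with |xy| ≤ p and |y| > 0. Since |xy| ≤ p and the first p symbols of s are all a's, y = a^k for some k with 1 ≤ k ≤ p.
Step 4: Pumping up (i = 2): xy²z = a^(p+k) b^p, which has more a's than b's, so xy²z ∉ L.
This contradicts the pumping lemma, so L is not regular.

Final answer: Choose s = a^p b^p. Since |xy| ≤ p, y = a^k with k ≥ 1. Then xy²z = a^(p+k) b^p ∉ L.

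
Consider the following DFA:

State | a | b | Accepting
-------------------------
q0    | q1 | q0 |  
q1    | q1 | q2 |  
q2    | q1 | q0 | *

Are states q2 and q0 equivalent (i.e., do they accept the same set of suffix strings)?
Try the suffix ε (the empty string).
From q2: q2 — accepting.
From q0: q0 — not accepting.
The two states disagree on this suffix, so they are not equivalent.

Final answer: No. Distinguishing string: ε (the empty string) - accepted from q2 but not from q0.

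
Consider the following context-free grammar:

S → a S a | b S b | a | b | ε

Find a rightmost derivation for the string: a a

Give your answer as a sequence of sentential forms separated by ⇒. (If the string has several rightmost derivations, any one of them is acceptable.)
Start with S.
Step 1: the rightmost non-terminal is S; apply S → a S a:  a S a
Step 2: the rightmost non-terminal is S; apply S → ε:  a a

Final answer: S ⇒ a S a ⇒ a a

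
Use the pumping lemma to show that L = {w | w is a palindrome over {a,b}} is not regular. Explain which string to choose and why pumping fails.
Language: L = {w | w is a palindrome over {a,b}} (strings that read the same forwards and backwards)
Step 1: Assume for contradiction that L is regular, with pumping length p.
Step 2: Choose s = a^p b a^p. Then s ∈ L (it reads the same forwards and backwards) and |s| ≥ p.
Step 3: Consider any decomposition s = xyz with |xy| ≤ p and |y| > 0. Since |xy| ≤ p and the first p symbols of s are all a's, y = a^k for some k with 1 ≤ k ≤ p.
Step 4: Pumping up (i = 2): xy²z = a^(p+k) b a^p. Its reverse is a^p b a^(p+k) ≠ a^(p+k) b a^p (the single b is no longer in the middle), so xy²z is not a palindrome and xy²z ∉ L.
This contradicts the pumping lemma, so L is not regular.

Final answer: Choose s = a^p b a^p. Since |xy| ≤ p, y = a^k with k ≥ 1. Then xy²z = a^(p+k) b a^p is not a palindrome, so ∉ L.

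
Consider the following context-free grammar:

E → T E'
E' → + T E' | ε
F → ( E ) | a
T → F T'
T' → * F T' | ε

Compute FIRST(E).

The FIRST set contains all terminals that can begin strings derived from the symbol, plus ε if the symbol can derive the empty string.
FIRST(F): F → ( E ) contributes '(' and F → a contributes 'a', so FIRST(F) = {(, a}. F is not nullable.
FIRST(T): T → F T' begins with F, and F is not nullable, so FIRST(T) = FIRST(F) = {(, a}.
FIRST(E): E → T E' begins with T, and T is not nullable, so FIRST(E) = FIRST(T) = {(, a}.

Final answer: {(, a}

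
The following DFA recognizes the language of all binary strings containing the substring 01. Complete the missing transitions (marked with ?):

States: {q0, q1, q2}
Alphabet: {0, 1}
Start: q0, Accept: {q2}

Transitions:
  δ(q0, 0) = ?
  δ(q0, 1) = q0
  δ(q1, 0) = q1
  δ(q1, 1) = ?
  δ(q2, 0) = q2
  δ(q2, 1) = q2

What each state remembers (consistent with the given transitions and accept states):
  q0: 01 not seen yet and the last symbol was not 0
  q1: 01 not seen yet and the last symbol was 0
  q2: the substring 01 has already been seen
Filling in the missing entries:
  δ(q0, 0): in q0 (01 not seen yet and the last symbol was not 0), after reading 0 we have: 01 not seen yet and the last symbol was 0 → q1
  δ(q1, 1): in q1 (01 not seen yet and the last symbol was 0), after reading 1 we have: the substring 01 has already been seen → q2

Final answer: δ(q0, 0) = q1; δ(q1, 1) = q2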